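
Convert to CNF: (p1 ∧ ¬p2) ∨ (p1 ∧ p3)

p1 ∧ (¬p2 ∨ p3)

(p1 ∧ ¬p2) ∨ (p1 ∧ p3)
⇔ (p1 ∨ p1) ∧ (p1 ∨ p3) ∧ (¬p2 ∨ p1) ∧ (¬p2 ∨ p3)   [distribute ∨ over ∧]
⇔ p1 ∧ (¬p2 ∨ p3)   [simplify]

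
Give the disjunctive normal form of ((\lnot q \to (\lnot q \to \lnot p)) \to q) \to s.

(\lnot p \land \lnot q) \lor s

((\lnot q \to (\lnot q \to \lnot p)) \to q) \to s
= \lnot ((\lnot q \to (\lnot q \to \lnot p)) \to q) \lor s   [eliminate \to]
= \lnot (\lnot (\lnot q \to (\lnot q \to \lnot p)) \lor q) \lor s   [eliminate \to]
= \lnot (\lnot (\lnot \lnot q \lor (\lnot q \to \lnot p)) \lor q) \lor s   [eliminate \to]
= \lnot (\lnot (\lnot \lnot q \lor \lnot \lnot q \lor \lnot p) \lor q) \lor s   [eliminate \to]
= (\lnot \lnot (\lnot \lnot q \lor \lnot \lnot q \lor \lnot p) \land \lnot q) \lor s   [De Morgan]
= ((\lnot \lnot q \lor \lnot \lnot q \lor \lnot p) \land \lnot q) \lor s   [double negation]
= ((q \lor \lnot \lnot q \lor \lnot p) \land \lnot q) \lor s   [double negation]
= ((q \lor q \lor \lnot p) \land \lnot q) \lor s   [double negation]
= (q \land \lnot q) \lor (q \land \lnot q) \lor (\lnot p \land \lnot q) \lor s   [distribute \land over \lor]
= (\lnot p \land \lnot q) \lor s   [simplify]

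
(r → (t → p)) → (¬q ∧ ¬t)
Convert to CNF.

(r ∨ ¬q) ∧ (r ∨ ¬t) ∧ (t ∨ ¬q) ∧ (¬p ∨ ¬q) ∧ (¬p ∨ ¬t)

(r → (t → p)) → (¬q ∧ ¬t)
= ¬(r → (t → p)) ∨ (¬q ∧ ¬t)   (eliminate →)
= ¬(¬r ∨ (t → p)) ∨ (¬q ∧ ¬t)   (eliminate →)
= ¬(¬r ∨ ¬t ∨ p) ∨ (¬q ∧ ¬t)   (eliminate →)
= (¬¬r ∧ ¬¬t ∧ ¬p) ∨ (¬q ∧ ¬t)   (De Morgan)
= (r ∧ ¬¬t ∧ ¬p) ∨ (¬q ∧ ¬t)   (double negation)
= (r ∧ t ∧ ¬p) ∨ (¬q ∧ ¬t)   (double negation)
= (r ∨ ¬q) ∧ (r ∨ ¬t) ∧ (t ∨ ¬q) ∧ (t ∨ ¬t) ∧ (¬p ∨ ¬q) ∧ (¬p ∨ ¬t)   (distribute ∨ over ∧)
= (r ∨ ¬q) ∧ (r ∨ ¬t) ∧ (t ∨ ¬q) ∧ (¬p ∨ ¬q) ∧ (¬p ∨ ¬t)   (simplify)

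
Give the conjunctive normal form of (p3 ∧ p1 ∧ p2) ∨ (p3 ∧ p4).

p3 ∧ (p1 ∨ p4) ∧ (p2 ∨ p4)

(p3 ∧ p1 ∧ p2) ∨ (p3 ∧ p4)
≡ (p3 ∨ p3) ∧ (p3 ∨ p4) ∧ (p1 ∨ p3) ∧ (p1 ∨ p4) ∧ (p2 ∨ p3) ∧ (p2 ∨ p4)   [distribute ∨ over ∧]
≡ p3 ∧ (p1 ∨ p4) ∧ (p2 ∨ p4)   [simplify]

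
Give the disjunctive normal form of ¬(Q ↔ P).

¬(Q ↔ P)
≡ ¬((Q → P) ∧ (P → Q))   (eliminate ↔)
≡ ¬((¬Q ∨ P) ∧ (P → Q))   (eliminate →)
≡ ¬((¬Q ∨ P) ∧ (¬P ∨ Q))   (eliminate →)
≡ ¬(¬Q ∨ P) ∨ ¬(¬P ∨ Q)   (De Morgan)
≡ (¬¬Q ∧ ¬P) ∨ ¬(¬P ∨ Q)   (De Morgan)
≡ (Q ∧ ¬P) ∨ ¬(¬P ∨ Q)   (double negation)
≡ (Q ∧ ¬P) ∨ (¬¬P ∧ ¬Q)   (De Morgan)
≡ (Q ∧ ¬P) ∨ (P ∧ ¬Q)   (double negation)

(Q ∧ ¬P) ∨ (P ∧ ¬Q)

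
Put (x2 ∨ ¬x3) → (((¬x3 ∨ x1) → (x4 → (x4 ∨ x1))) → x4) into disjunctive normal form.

(¬x2 ∧ x3) ∨ x4

(x2 ∨ ¬x3) → (((¬x3 ∨ x1) → (x4 → (x4 ∨ x1))) → x4)
⇔ ¬(x2 ∨ ¬x3) ∨ (((¬x3 ∨ x1) → (x4 → (x4 ∨ x1))) → x4)   — eliminate →
⇔ ¬(x2 ∨ ¬x3) ∨ ¬((¬x3 ∨ x1) → (x4 → (x4 ∨ x1))) ∨ x4   — eliminate →
⇔ ¬(x2 ∨ ¬x3) ∨ ¬(¬(¬x3 ∨ x1) ∨ (x4 → (x4 ∨ x1))) ∨ x4   — eliminate →
⇔ ¬(x2 ∨ ¬x3) ∨ ¬(¬(¬x3 ∨ x1) ∨ ¬x4 ∨ x4 ∨ x1) ∨ x4   — eliminate →
⇔ (¬x2 ∧ ¬¬x3) ∨ ¬(¬(¬x3 ∨ x1) ∨ ¬x4 ∨ x4 ∨ x1) ∨ x4   — De Morgan
⇔ (¬x2 ∧ x3) ∨ ¬(¬(¬x3 ∨ x1) ∨ ¬x4 ∨ x4 ∨ x1) ∨ x4   — double negation
⇔ (¬x2 ∧ x3) ∨ (¬¬(¬x3 ∨ x1) ∧ ¬¬x4 ∧ ¬x4 ∧ ¬x1) ∨ x4   — De Morgan
⇔ (¬x2 ∧ x3) ∨ ((¬x3 ∨ x1) ∧ ¬¬x4 ∧ ¬x4 ∧ ¬x1) ∨ x4   — double negation
⇔ (¬x2 ∧ x3) ∨ ((¬x3 ∨ x1) ∧ x4 ∧ ¬x4 ∧ ¬x1) ∨ x4   — double negation
⇔ (¬x2 ∧ x3) ∨ (¬x3 ∧ x4 ∧ ¬x4 ∧ ¬x1) ∨ (x1 ∧ x4 ∧ ¬x4 ∧ ¬x1) ∨ x4   — distribute ∧ over ∨
⇔ (¬x2 ∧ x3) ∨ x4   — simplify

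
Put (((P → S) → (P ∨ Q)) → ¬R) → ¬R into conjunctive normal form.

(((P → S) → (P ∨ Q)) → ¬R) → ¬R
⇔ ¬(((P → S) → (P ∨ Q)) → ¬R) ∨ ¬R   [eliminate →]
⇔ ¬(¬((P → S) → (P ∨ Q)) ∨ ¬R) ∨ ¬R   [eliminate →]
⇔ ¬(¬(¬(P → S) ∨ P ∨ Q) ∨ ¬R) ∨ ¬R   [eliminate →]
⇔ ¬(¬(¬(¬P ∨ S) ∨ P ∨ Q) ∨ ¬R) ∨ ¬R   [eliminate →]
⇔ (¬¬(¬(¬P ∨ S) ∨ P ∨ Q) ∧ ¬¬R) ∨ ¬R   [De Morgan]
⇔ ((¬(¬P ∨ S) ∨ P ∨ Q) ∧ ¬¬R) ∨ ¬R   [double negation]
⇔ (((¬¬P ∧ ¬S) ∨ P ∨ Q) ∧ ¬¬R) ∨ ¬R   [De Morgan]
⇔ (((P ∧ ¬S) ∨ P ∨ Q) ∧ ¬¬R) ∨ ¬R   [double negation]
⇔ (((P ∧ ¬S) ∨ P ∨ Q) ∧ R) ∨ ¬R   [double negation]
⇔ (P ∨ P ∨ Q ∨ ¬R) ∧ (¬S ∨ P ∨ Q ∨ ¬R) ∧ (R ∨ ¬R)   [distribute ∨ over ∧]
⇔ P ∨ Q ∨ ¬R   [simplify]

P ∨ Q ∨ ¬R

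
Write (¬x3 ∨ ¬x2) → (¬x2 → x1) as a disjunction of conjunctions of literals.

x2 ∨ x1

(¬x3 ∨ ¬x2) → (¬x2 → x1)
≡ ¬(¬x3 ∨ ¬x2) ∨ (¬x2 → x1)   [eliminate →]
≡ ¬(¬x3 ∨ ¬x2) ∨ ¬¬x2 ∨ x1   [eliminate →]
≡ (¬¬x3 ∧ ¬¬x2) ∨ ¬¬x2 ∨ x1   [De Morgan]
≡ (x3 ∧ ¬¬x2) ∨ ¬¬x2 ∨ x1   [double negation]
≡ (x3 ∧ x2) ∨ ¬¬x2 ∨ x1   [double negation]
≡ (x3 ∧ x2) ∨ x2 ∨ x1   [double negation]
≡ x2 ∨ x1   [simplify]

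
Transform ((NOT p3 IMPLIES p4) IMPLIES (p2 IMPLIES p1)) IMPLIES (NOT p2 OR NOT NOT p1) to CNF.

p3 OR p4 OR NOT p2 OR p1

((NOT p3 IMPLIES p4) IMPLIES (p2 IMPLIES p1)) IMPLIES (NOT p2 OR NOT NOT p1)
≡ NOT ((NOT p3 IMPLIES p4) IMPLIES (p2 IMPLIES p1)) OR NOT p2 OR NOT NOT p1   — eliminate IMPLIES
≡ NOT (NOT (NOT p3 IMPLIES p4) OR (p2 IMPLIES p1)) OR NOT p2 OR NOT NOT p1   — eliminate IMPLIES
≡ NOT (NOT (NOT NOT p3 OR p4) OR (p2 IMPLIES p1)) OR NOT p2 OR NOT NOT p1   — eliminate IMPLIES
≡ NOT (NOT (NOT NOT p3 OR p4) OR NOT p2 OR p1) OR NOT p2 OR NOT NOT p1   — eliminate IMPLIES
≡ (NOT NOT (NOT NOT p3 OR p4) AND NOT NOT p2 AND NOT p1) OR NOT p2 OR NOT NOT p1   — De Morgan
≡ ((NOT NOT p3 OR p4) AND NOT NOT p2 AND NOT p1) OR NOT p2 OR NOT NOT p1   — double negation
≡ ((p3 OR p4) AND NOT NOT p2 AND NOT p1) OR NOT p2 OR NOT NOT p1   — double negation
≡ ((p3 OR p4) AND p2 AND NOT p1) OR NOT p2 OR NOT NOT p1   — double negation
≡ ((p3 OR p4) AND p2 AND NOT p1) OR NOT p2 OR p1   — double negation
≡ (p3 OR p4 OR NOT p2 OR p1) AND (p2 OR NOT p2 OR p1) AND (NOT p1 OR NOT p2 OR p1)   — distribute OR over AND
≡ p3 OR p4 OR NOT p2 OR p1   — simplify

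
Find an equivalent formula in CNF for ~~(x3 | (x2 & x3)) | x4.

x3 | x4

~~(x3 | (x2 & x3)) | x4
= x3 | (x2 & x3) | x4   [double negation]
= (x3 | x2 | x4) & (x3 | x3 | x4)   [distribute | over &]
= x3 | x4   [simplify]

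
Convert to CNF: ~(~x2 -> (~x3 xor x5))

~(~x2 -> (~x3 xor x5))
⇔ ~(~~x2 | (~x3 xor x5))   [eliminate ->]
⇔ ~(~~x2 | ((~x3 | x5) & ~(~x3 & x5)))   [expand xor]
⇔ ~~~x2 & ~((~x3 | x5) & ~(~x3 & x5))   [De Morgan]
⇔ ~x2 & ~((~x3 | x5) & ~(~x3 & x5))   [double negation]
⇔ ~x2 & (~(~x3 | x5) | ~~(~x3 & x5))   [De Morgan]
⇔ ~x2 & ((~~x3 & ~x5) | ~~(~x3 & x5))   [De Morgan]
⇔ ~x2 & ((x3 & ~x5) | ~~(~x3 & x5))   [double negation]
⇔ ~x2 & ((x3 & ~x5) | (~x3 & x5))   [double negation]
⇔ ~x2 & (x3 | ~x3) & (x3 | x5) & (~x5 | ~x3) & (~x5 | x5)   [distribute | over &]
⇔ ~x2 & (x3 | x5) & (~x5 | ~x3)   [simplify]

~x2 & (x3 | x5) & (~x5 | ~x3)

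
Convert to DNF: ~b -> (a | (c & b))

~b -> (a | (c & b))
⇔ ~~b | a | (c & b)   [eliminate ->]
⇔ b | a | (c & b)   [double negation]
⇔ b | a   [simplify]

b | a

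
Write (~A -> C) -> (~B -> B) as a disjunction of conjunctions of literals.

(~A -> C) -> (~B -> B)
= ~(~A -> C) | (~B -> B)   [eliminate ->]
= ~(~~A | C) | (~B -> B)   [eliminate ->]
= ~(~~A | C) | ~~B | B   [eliminate ->]
= (~~~A & ~C) | ~~B | B   [De Morgan]
= (~A & ~C) | ~~B | B   [double negation]
= (~A & ~C) | B | B   [double negation]
= (~A & ~C) | B   [simplify]

(~A & ~C) | B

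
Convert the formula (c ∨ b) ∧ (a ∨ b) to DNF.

(c ∨ b) ∧ (a ∨ b)
≡ c ∧ a ∨ c ∧ b ∨ b ∧ a ∨ b ∧ b
≡ c ∧ a ∨ b

c ∧ a ∨ b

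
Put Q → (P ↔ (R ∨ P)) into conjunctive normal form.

Q → (P ↔ (R ∨ P))
= ¬Q ∨ (P ↔ (R ∨ P))   [eliminate →]
= ¬Q ∨ ((P → (R ∨ P)) ∧ ((R ∨ P) → P))   [eliminate ↔]
= ¬Q ∨ ((¬P ∨ R ∨ P) ∧ ((R ∨ P) → P))   [eliminate →]
= ¬Q ∨ ((¬P ∨ R ∨ P) ∧ (¬(R ∨ P) ∨ P))   [eliminate →]
= ¬Q ∨ ((¬P ∨ R ∨ P) ∧ ((¬R ∧ ¬P) ∨ P))   [De Morgan]
= (¬Q ∨ ¬P ∨ R ∨ P) ∧ (¬Q ∨ ¬R ∨ P) ∧ (¬Q ∨ ¬P ∨ P)   [distribute ∨ over ∧]
= ¬Q ∨ ¬R ∨ P   [simplify]

¬Q ∨ ¬R ∨ P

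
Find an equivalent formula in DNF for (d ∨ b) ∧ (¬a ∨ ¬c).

(d ∧ ¬a) ∨ (d ∧ ¬c) ∨ (b ∧ ¬a) ∨ (b ∧ ¬c)

(d ∨ b) ∧ (¬a ∨ ¬c)
≡ (d ∧ ¬a) ∨ (d ∧ ¬c) ∨ (b ∧ ¬a) ∨ (b ∧ ¬c)   [distribute ∧ over ∨]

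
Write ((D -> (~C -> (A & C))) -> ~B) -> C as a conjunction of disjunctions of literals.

(~D | C) & (B | C)

((D -> (~C -> (A & C))) -> ~B) -> C
≡ ~((D -> (~C -> (A & C))) -> ~B) | C   [eliminate ->]
≡ ~(~(D -> (~C -> (A & C))) | ~B) | C   [eliminate ->]
≡ ~(~(~D | (~C -> (A & C))) | ~B) | C   [eliminate ->]
≡ ~(~(~D | ~~C | (A & C)) | ~B) | C   [eliminate ->]
≡ (~~(~D | ~~C | (A & C)) & ~~B) | C   [De Morgan]
≡ ((~D | ~~C | (A & C)) & ~~B) | C   [double negation]
≡ ((~D | C | (A & C)) & ~~B) | C   [double negation]
≡ ((~D | C | (A & C)) & B) | C   [double negation]
≡ (~D | C | A | C) & (~D | C | C | C) & (B | C)   [distribute | over &]
≡ (~D | C) & (B | C)   [simplify]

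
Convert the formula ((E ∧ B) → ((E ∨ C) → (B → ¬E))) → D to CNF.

((E ∧ B) → ((E ∨ C) → (B → ¬E))) → D
⇔ ¬((E ∧ B) → ((E ∨ C) → (B → ¬E))) ∨ D   (eliminate →)
⇔ ¬(¬(E ∧ B) ∨ ((E ∨ C) → (B → ¬E))) ∨ D   (eliminate →)
⇔ ¬(¬(E ∧ B) ∨ ¬(E ∨ C) ∨ (B → ¬E)) ∨ D   (eliminate →)
⇔ ¬(¬(E ∧ B) ∨ ¬(E ∨ C) ∨ ¬B ∨ ¬E) ∨ D   (eliminate →)
⇔ (¬¬(E ∧ B) ∧ ¬¬(E ∨ C) ∧ ¬¬B ∧ ¬¬E) ∨ D   (De Morgan)
⇔ (E ∧ B ∧ ¬¬(E ∨ C) ∧ ¬¬B ∧ ¬¬E) ∨ D   (double negation)
⇔ (E ∧ B ∧ (E ∨ C) ∧ ¬¬B ∧ ¬¬E) ∨ D   (double negation)
⇔ (E ∧ B ∧ (E ∨ C) ∧ B ∧ ¬¬E) ∨ D   (double negation)
⇔ (E ∧ B ∧ (E ∨ C) ∧ B ∧ E) ∨ D   (double negation)
⇔ (E ∨ D) ∧ (B ∨ D) ∧ (E ∨ C ∨ D) ∧ (B ∨ D) ∧ (E ∨ D)   (distribute ∨ over ∧)
⇔ (E ∨ D) ∧ (B ∨ D)   (simplify)

(E ∨ D) ∧ (B ∨ D)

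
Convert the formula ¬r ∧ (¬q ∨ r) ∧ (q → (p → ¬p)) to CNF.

¬r ∧ (¬q ∨ r) ∧ (q → (p → ¬p))
= ¬r ∧ (¬q ∨ r) ∧ (¬q ∨ (p → ¬p))   — eliminate →
= ¬r ∧ (¬q ∨ r) ∧ (¬q ∨ ¬p ∨ ¬p)   — eliminate →
= ¬r ∧ (¬q ∨ r) ∧ (¬q ∨ ¬p)   — simplify

¬r ∧ (¬q ∨ r) ∧ (¬q ∨ ¬p)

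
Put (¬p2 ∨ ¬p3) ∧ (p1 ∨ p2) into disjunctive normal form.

(¬p2 ∨ ¬p3) ∧ (p1 ∨ p2)
⇔ ¬p2 ∧ p1 ∨ ¬p2 ∧ p2 ∨ ¬p3 ∧ p1 ∨ ¬p3 ∧ p2   [distribute ∧ over ∨]
⇔ ¬p2 ∧ p1 ∨ ¬p3 ∧ p1 ∨ ¬p3 ∧ p2   [simplify]

¬p2 ∧ p1 ∨ ¬p3 ∧ p1 ∨ ¬p3 ∧ p2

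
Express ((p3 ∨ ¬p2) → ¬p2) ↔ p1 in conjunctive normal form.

((p3 ∨ ¬p2) → ¬p2) ↔ p1
= (((p3 ∨ ¬p2) → ¬p2) → p1) ∧ (p1 → ((p3 ∨ ¬p2) → ¬p2))   (eliminate ↔)
= (¬((p3 ∨ ¬p2) → ¬p2) ∨ p1) ∧ (p1 → ((p3 ∨ ¬p2) → ¬p2))   (eliminate →)
= (¬(¬(p3 ∨ ¬p2) ∨ ¬p2) ∨ p1) ∧ (p1 → ((p3 ∨ ¬p2) → ¬p2))   (eliminate →)
= (¬(¬(p3 ∨ ¬p2) ∨ ¬p2) ∨ p1) ∧ (¬p1 ∨ ((p3 ∨ ¬p2) → ¬p2))   (eliminate →)
= (¬(¬(p3 ∨ ¬p2) ∨ ¬p2) ∨ p1) ∧ (¬p1 ∨ ¬(p3 ∨ ¬p2) ∨ ¬p2)   (eliminate →)
= ((¬¬(p3 ∨ ¬p2) ∧ ¬¬p2) ∨ p1) ∧ (¬p1 ∨ ¬(p3 ∨ ¬p2) ∨ ¬p2)   (De Morgan)
= (((p3 ∨ ¬p2) ∧ ¬¬p2) ∨ p1) ∧ (¬p1 ∨ ¬(p3 ∨ ¬p2) ∨ ¬p2)   (double negation)
= (((p3 ∨ ¬p2) ∧ p2) ∨ p1) ∧ (¬p1 ∨ ¬(p3 ∨ ¬p2) ∨ ¬p2)   (double negation)
= (((p3 ∨ ¬p2) ∧ p2) ∨ p1) ∧ (¬p1 ∨ (¬p3 ∧ ¬¬p2) ∨ ¬p2)   (De Morgan)
= (((p3 ∨ ¬p2) ∧ p2) ∨ p1) ∧ (¬p1 ∨ (¬p3 ∧ p2) ∨ ¬p2)   (double negation)
= (p3 ∨ ¬p2 ∨ p1) ∧ (p2 ∨ p1) ∧ (¬p1 ∨ ¬p3 ∨ ¬p2) ∧ (¬p1 ∨ p2 ∨ ¬p2)   (distribute ∨ over ∧)
= (p3 ∨ ¬p2 ∨ p1) ∧ (p2 ∨ p1) ∧ (¬p1 ∨ ¬p3 ∨ ¬p2)   (simplify)

(p3 ∨ ¬p2 ∨ p1) ∧ (p2 ∨ p1) ∧ (¬p1 ∨ ¬p3 ∨ ¬p2)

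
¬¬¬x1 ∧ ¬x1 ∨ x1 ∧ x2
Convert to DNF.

¬¬¬x1 ∧ ¬x1 ∨ x1 ∧ x2
⇔ ¬x1 ∧ ¬x1 ∨ x1 ∧ x2   [double negation]
⇔ ¬x1 ∨ x1 ∧ x2   [simplify]

¬x1 ∨ x1 ∧ x2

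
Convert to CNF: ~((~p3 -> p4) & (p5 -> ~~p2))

~((~p3 -> p4) & (p5 -> ~~p2))
⇔ ~((~~p3 | p4) & (p5 -> ~~p2))
⇔ ~((~~p3 | p4) & (~p5 | ~~p2))
⇔ ~(~~p3 | p4) | ~(~p5 | ~~p2)
⇔ (~~~p3 & ~p4) | ~(~p5 | ~~p2)
⇔ (~p3 & ~p4) | ~(~p5 | ~~p2)
⇔ (~p3 & ~p4) | (~~p5 & ~~~p2)
⇔ (~p3 & ~p4) | (p5 & ~~~p2)
⇔ (~p3 & ~p4) | (p5 & ~p2)
⇔ (~p3 | p5) & (~p3 | ~p2) & (~p4 | p5) & (~p4 | ~p2)

(~p3 | p5) & (~p3 | ~p2) & (~p4 | p5) & (~p4 | ~p2)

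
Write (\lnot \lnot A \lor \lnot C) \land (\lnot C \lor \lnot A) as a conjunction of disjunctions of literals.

(\lnot \lnot A \lor \lnot C) \land (\lnot C \lor \lnot A)
= (A \lor \lnot C) \land (\lnot C \lor \lnot A)

(A \lor \lnot C) \land (\lnot C \lor \lnot A)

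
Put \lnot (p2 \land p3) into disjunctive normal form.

\lnot p2 \lor \lnot p3

\lnot (p2 \land p3)
= \lnot p2 \lor \lnot p3   (De Morgan)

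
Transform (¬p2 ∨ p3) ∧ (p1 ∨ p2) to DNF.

(¬p2 ∨ p3) ∧ (p1 ∨ p2)
≡ (¬p2 ∧ p1) ∨ (¬p2 ∧ p2) ∨ (p3 ∧ p1) ∨ (p3 ∧ p2)   [distribute ∧ over ∨]
≡ (¬p2 ∧ p1) ∨ (p3 ∧ p1) ∨ (p3 ∧ p2)   [simplify]

(¬p2 ∧ p1) ∨ (p3 ∧ p1) ∨ (p3 ∧ p2)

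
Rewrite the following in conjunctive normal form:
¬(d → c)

¬(d → c)
= ¬(¬d ∨ c)   — eliminate →
= ¬¬d ∧ ¬c   — De Morgan
= d ∧ ¬c   — double negation

d ∧ ¬c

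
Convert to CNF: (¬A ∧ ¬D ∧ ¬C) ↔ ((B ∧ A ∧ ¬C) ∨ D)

(A ∨ D ∨ C) ∧ (¬B ∨ ¬A ∨ C) ∧ ¬D

(¬A ∧ ¬D ∧ ¬C) ↔ ((B ∧ A ∧ ¬C) ∨ D)
≡ ((¬A ∧ ¬D ∧ ¬C) → ((B ∧ A ∧ ¬C) ∨ D)) ∧ (((B ∧ A ∧ ¬C) ∨ D) → (¬A ∧ ¬D ∧ ¬C))   (eliminate ↔)
≡ (¬(¬A ∧ ¬D ∧ ¬C) ∨ (B ∧ A ∧ ¬C) ∨ D) ∧ (((B ∧ A ∧ ¬C) ∨ D) → (¬A ∧ ¬D ∧ ¬C))   (eliminate →)
≡ (¬(¬A ∧ ¬D ∧ ¬C) ∨ (B ∧ A ∧ ¬C) ∨ D) ∧ (¬((B ∧ A ∧ ¬C) ∨ D) ∨ (¬A ∧ ¬D ∧ ¬C))   (eliminate →)
≡ (¬¬A ∨ ¬¬D ∨ ¬¬C ∨ (B ∧ A ∧ ¬C) ∨ D) ∧ (¬((B ∧ A ∧ ¬C) ∨ D) ∨ (¬A ∧ ¬D ∧ ¬C))   (De Morgan)
≡ (A ∨ ¬¬D ∨ ¬¬C ∨ (B ∧ A ∧ ¬C) ∨ D) ∧ (¬((B ∧ A ∧ ¬C) ∨ D) ∨ (¬A ∧ ¬D ∧ ¬C))   (double negation)
≡ (A ∨ D ∨ ¬¬C ∨ (B ∧ A ∧ ¬C) ∨ D) ∧ (¬((B ∧ A ∧ ¬C) ∨ D) ∨ (¬A ∧ ¬D ∧ ¬C))   (double negation)
≡ (A ∨ D ∨ C ∨ (B ∧ A ∧ ¬C) ∨ D) ∧ (¬((B ∧ A ∧ ¬C) ∨ D) ∨ (¬A ∧ ¬D ∧ ¬C))   (double negation)
≡ (A ∨ D ∨ C ∨ (B ∧ A ∧ ¬C) ∨ D) ∧ ((¬(B ∧ A ∧ ¬C) ∧ ¬D) ∨ (¬A ∧ ¬D ∧ ¬C))   (De Morgan)
≡ (A ∨ D ∨ C ∨ (B ∧ A ∧ ¬C) ∨ D) ∧ (((¬B ∨ ¬A ∨ ¬¬C) ∧ ¬D) ∨ (¬A ∧ ¬D ∧ ¬C))   (De Morgan)
≡ (A ∨ D ∨ C ∨ (B ∧ A ∧ ¬C) ∨ D) ∧ (((¬B ∨ ¬A ∨ C) ∧ ¬D) ∨ (¬A ∧ ¬D ∧ ¬C))   (double negation)
≡ (A ∨ D ∨ C ∨ B ∨ D) ∧ (A ∨ D ∨ C ∨ A ∨ D) ∧ (A ∨ D ∨ C ∨ ¬C ∨ D) ∧ (¬B ∨ ¬A ∨ C ∨ ¬A) ∧ (¬B ∨ ¬A ∨ C ∨ ¬D) ∧ (¬B ∨ ¬A ∨ C ∨ ¬C) ∧ (¬D ∨ ¬A) ∧ (¬D ∨ ¬D) ∧ (¬D ∨ ¬C)   (distribute ∨ over ∧)
≡ (A ∨ D ∨ C) ∧ (¬B ∨ ¬A ∨ C) ∧ ¬D   (simplify)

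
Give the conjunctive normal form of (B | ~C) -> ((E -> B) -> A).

(B | ~C) -> ((E -> B) -> A)
≡ ~(B | ~C) | ((E -> B) -> A)   (eliminate ->)
≡ ~(B | ~C) | ~(E -> B) | A   (eliminate ->)
≡ ~(B | ~C) | ~(~E | B) | A   (eliminate ->)
≡ (~B & ~~C) | ~(~E | B) | A   (De Morgan)
≡ (~B & C) | ~(~E | B) | A   (double negation)
≡ (~B & C) | (~~E & ~B) | A   (De Morgan)
≡ (~B & C) | (E & ~B) | A   (double negation)
≡ (~B | E | A) & (~B | ~B | A) & (C | E | A) & (C | ~B | A)   (distribute | over &)
≡ (~B | A) & (C | E | A)   (simplify)

(~B | A) & (C | E | A)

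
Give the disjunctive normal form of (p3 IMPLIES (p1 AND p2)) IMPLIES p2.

(p3 AND NOT p1) OR (p3 AND NOT p2) OR p2

(p3 IMPLIES (p1 AND p2)) IMPLIES p2
= NOT (p3 IMPLIES (p1 AND p2)) OR p2   [eliminate IMPLIES]
= NOT (NOT p3 OR (p1 AND p2)) OR p2   [eliminate IMPLIES]
= (NOT NOT p3 AND NOT (p1 AND p2)) OR p2   [De Morgan]
= (p3 AND NOT (p1 AND p2)) OR p2   [double negation]
= (p3 AND (NOT p1 OR NOT p2)) OR p2   [De Morgan]
= (p3 AND NOT p1) OR (p3 AND NOT p2) OR p2   [distribute AND over OR]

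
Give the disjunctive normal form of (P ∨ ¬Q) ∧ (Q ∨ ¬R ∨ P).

(P ∨ ¬Q) ∧ (Q ∨ ¬R ∨ P)
⇔ P ∧ Q ∨ P ∧ ¬R ∨ P ∧ P ∨ ¬Q ∧ Q ∨ ¬Q ∧ ¬R ∨ ¬Q ∧ P
⇔ P ∨ ¬Q ∧ ¬R

P ∨ ¬Q ∧ ¬R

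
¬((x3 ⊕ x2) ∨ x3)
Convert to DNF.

¬((x3 ⊕ x2) ∨ x3)
⇔ ¬((x3 ∧ ¬x2) ∨ (¬x3 ∧ x2) ∨ x3)   (expand ⊕)
⇔ ¬(x3 ∧ ¬x2) ∧ ¬(¬x3 ∧ x2) ∧ ¬x3   (De Morgan)
⇔ (¬x3 ∨ ¬¬x2) ∧ ¬(¬x3 ∧ x2) ∧ ¬x3   (De Morgan)
⇔ (¬x3 ∨ x2) ∧ ¬(¬x3 ∧ x2) ∧ ¬x3   (double negation)
⇔ (¬x3 ∨ x2) ∧ (¬¬x3 ∨ ¬x2) ∧ ¬x3   (De Morgan)
⇔ (¬x3 ∨ x2) ∧ (x3 ∨ ¬x2) ∧ ¬x3   (double negation)
⇔ (¬x3 ∧ x3 ∧ ¬x3) ∨ (¬x3 ∧ ¬x2 ∧ ¬x3) ∨ (x2 ∧ x3 ∧ ¬x3) ∨ (x2 ∧ ¬x2 ∧ ¬x3)   (distribute ∧ over ∨)
⇔ ¬x3 ∧ ¬x2   (simplify)

¬x3 ∧ ¬x2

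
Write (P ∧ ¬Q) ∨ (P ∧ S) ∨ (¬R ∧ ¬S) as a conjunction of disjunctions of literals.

(P ∨ ¬R) ∧ (P ∨ ¬S) ∧ (¬Q ∨ S ∨ ¬R)

(P ∧ ¬Q) ∨ (P ∧ S) ∨ (¬R ∧ ¬S)
= (P ∨ P ∨ ¬R) ∧ (P ∨ P ∨ ¬S) ∧ (P ∨ S ∨ ¬R) ∧ (P ∨ S ∨ ¬S) ∧ (¬Q ∨ P ∨ ¬R) ∧ (¬Q ∨ P ∨ ¬S) ∧ (¬Q ∨ S ∨ ¬R) ∧ (¬Q ∨ S ∨ ¬S)   — distribute ∨ over ∧
= (P ∨ ¬R) ∧ (P ∨ ¬S) ∧ (¬Q ∨ S ∨ ¬R)   — simplify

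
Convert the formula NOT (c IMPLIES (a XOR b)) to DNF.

(c AND NOT a AND NOT b) OR (c AND b AND a)

NOT (c IMPLIES (a XOR b))
≡ NOT (NOT c OR (a XOR b))   (eliminate IMPLIES)
≡ NOT (NOT c OR (a AND NOT b) OR (NOT a AND b))   (expand XOR)
≡ NOT NOT c AND NOT (a AND NOT b) AND NOT (NOT a AND b)   (De Morgan)
≡ c AND NOT (a AND NOT b) AND NOT (NOT a AND b)   (double negation)
≡ c AND (NOT a OR NOT NOT b) AND NOT (NOT a AND b)   (De Morgan)
≡ c AND (NOT a OR b) AND NOT (NOT a AND b)   (double negation)
≡ c AND (NOT a OR b) AND (NOT NOT a OR NOT b)   (De Morgan)
≡ c AND (NOT a OR b) AND (a OR NOT b)   (double negation)
≡ (c AND NOT a AND a) OR (c AND NOT a AND NOT b) OR (c AND b AND a) OR (c AND b AND NOT b)   (distribute AND over OR)
≡ (c AND NOT a AND NOT b) OR (c AND b AND a)   (simplify)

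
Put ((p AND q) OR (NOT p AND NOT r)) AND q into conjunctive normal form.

(p OR NOT r) AND q

((p AND q) OR (NOT p AND NOT r)) AND q
≡ (p OR NOT p) AND (p OR NOT r) AND (q OR NOT p) AND (q OR NOT r) AND q   — distribute OR over AND
≡ (p OR NOT r) AND q   — simplify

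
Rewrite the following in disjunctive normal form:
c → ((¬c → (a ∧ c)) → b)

¬c ∨ b

c → ((¬c → (a ∧ c)) → b)
⇔ ¬c ∨ ((¬c → (a ∧ c)) → b)   [eliminate →]
⇔ ¬c ∨ ¬(¬c → (a ∧ c)) ∨ b   [eliminate →]
⇔ ¬c ∨ ¬(¬¬c ∨ (a ∧ c)) ∨ b   [eliminate →]
⇔ ¬c ∨ (¬¬¬c ∧ ¬(a ∧ c)) ∨ b   [De Morgan]
⇔ ¬c ∨ (¬c ∧ ¬(a ∧ c)) ∨ b   [double negation]
⇔ ¬c ∨ (¬c ∧ (¬a ∨ ¬c)) ∨ b   [De Morgan]
⇔ ¬c ∨ (¬c ∧ ¬a) ∨ (¬c ∧ ¬c) ∨ b   [distribute ∧ over ∨]
⇔ ¬c ∨ b   [simplify]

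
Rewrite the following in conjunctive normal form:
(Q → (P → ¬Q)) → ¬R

(Q ∨ ¬R) ∧ (P ∨ ¬R)

(Q → (P → ¬Q)) → ¬R
⇔ ¬(Q → (P → ¬Q)) ∨ ¬R   — eliminate →
⇔ ¬(¬Q ∨ (P → ¬Q)) ∨ ¬R   — eliminate →
⇔ ¬(¬Q ∨ ¬P ∨ ¬Q) ∨ ¬R   — eliminate →
⇔ ¬¬Q ∧ ¬¬P ∧ ¬¬Q ∨ ¬R   — De Morgan
⇔ Q ∧ ¬¬P ∧ ¬¬Q ∨ ¬R   — double negation
⇔ Q ∧ P ∧ ¬¬Q ∨ ¬R   — double negation
⇔ Q ∧ P ∧ Q ∨ ¬R   — double negation
⇔ (Q ∨ ¬R) ∧ (P ∨ ¬R) ∧ (Q ∨ ¬R)   — distribute ∨ over ∧
⇔ (Q ∨ ¬R) ∧ (P ∨ ¬R)   — simplify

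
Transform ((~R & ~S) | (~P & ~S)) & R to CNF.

((~R & ~S) | (~P & ~S)) & R
⇔ (~R | ~P) & (~R | ~S) & (~S | ~P) & (~S | ~S) & R   [distribute | over &]
⇔ (~R | ~P) & ~S & R   [simplify]

(~R | ~P) & ~S & R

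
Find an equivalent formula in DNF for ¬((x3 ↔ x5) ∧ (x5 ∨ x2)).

(x3 ∧ ¬x5) ∨ (x5 ∧ ¬x3) ∨ (¬x5 ∧ ¬x2)

¬((x3 ↔ x5) ∧ (x5 ∨ x2))
= ¬((x3 → x5) ∧ (x5 → x3) ∧ (x5 ∨ x2))   (eliminate ↔)
= ¬((¬x3 ∨ x5) ∧ (x5 → x3) ∧ (x5 ∨ x2))   (eliminate →)
= ¬((¬x3 ∨ x5) ∧ (¬x5 ∨ x3) ∧ (x5 ∨ x2))   (eliminate →)
= ¬(¬x3 ∨ x5) ∨ ¬(¬x5 ∨ x3) ∨ ¬(x5 ∨ x2)   (De Morgan)
= (¬¬x3 ∧ ¬x5) ∨ ¬(¬x5 ∨ x3) ∨ ¬(x5 ∨ x2)   (De Morgan)
= (x3 ∧ ¬x5) ∨ ¬(¬x5 ∨ x3) ∨ ¬(x5 ∨ x2)   (double negation)
= (x3 ∧ ¬x5) ∨ (¬¬x5 ∧ ¬x3) ∨ ¬(x5 ∨ x2)   (De Morgan)
= (x3 ∧ ¬x5) ∨ (x5 ∧ ¬x3) ∨ ¬(x5 ∨ x2)   (double negation)
= (x3 ∧ ¬x5) ∨ (x5 ∧ ¬x3) ∨ (¬x5 ∧ ¬x2)   (De Morgan)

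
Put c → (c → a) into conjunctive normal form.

c → (c → a)
≡ ¬c ∨ (c → a)   (eliminate →)
≡ ¬c ∨ ¬c ∨ a   (eliminate →)
≡ ¬c ∨ a   (simplify)

¬c ∨ a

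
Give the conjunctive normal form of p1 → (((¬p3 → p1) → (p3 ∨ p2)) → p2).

p1 → (((¬p3 → p1) → (p3 ∨ p2)) → p2)
≡ ¬p1 ∨ (((¬p3 → p1) → (p3 ∨ p2)) → p2)   [eliminate →]
≡ ¬p1 ∨ ¬((¬p3 → p1) → (p3 ∨ p2)) ∨ p2   [eliminate →]
≡ ¬p1 ∨ ¬(¬(¬p3 → p1) ∨ p3 ∨ p2) ∨ p2   [eliminate →]
≡ ¬p1 ∨ ¬(¬(¬¬p3 ∨ p1) ∨ p3 ∨ p2) ∨ p2   [eliminate →]
≡ ¬p1 ∨ (¬¬(¬¬p3 ∨ p1) ∧ ¬p3 ∧ ¬p2) ∨ p2   [De Morgan]
≡ ¬p1 ∨ ((¬¬p3 ∨ p1) ∧ ¬p3 ∧ ¬p2) ∨ p2   [double negation]
≡ ¬p1 ∨ ((p3 ∨ p1) ∧ ¬p3 ∧ ¬p2) ∨ p2   [double negation]
≡ (¬p1 ∨ p3 ∨ p1 ∨ p2) ∧ (¬p1 ∨ ¬p3 ∨ p2) ∧ (¬p1 ∨ ¬p2 ∨ p2)   [distribute ∨ over ∧]
≡ ¬p1 ∨ ¬p3 ∨ p2   [simplify]

¬p1 ∨ ¬p3 ∨ p2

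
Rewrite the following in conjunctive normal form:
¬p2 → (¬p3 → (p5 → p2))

p2 ∨ p3 ∨ ¬p5

¬p2 → (¬p3 → (p5 → p2))
⇔ ¬¬p2 ∨ (¬p3 → (p5 → p2))   (eliminate →)
⇔ ¬¬p2 ∨ ¬¬p3 ∨ (p5 → p2)   (eliminate →)
⇔ ¬¬p2 ∨ ¬¬p3 ∨ ¬p5 ∨ p2   (eliminate →)
⇔ p2 ∨ ¬¬p3 ∨ ¬p5 ∨ p2   (double negation)
⇔ p2 ∨ p3 ∨ ¬p5 ∨ p2   (double negation)
⇔ p2 ∨ p3 ∨ ¬p5   (simplify)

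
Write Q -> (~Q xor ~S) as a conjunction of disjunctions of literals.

~Q | ~S

Q -> (~Q xor ~S)
≡ ~Q | (~Q xor ~S)   [eliminate ->]
≡ ~Q | ((~Q | ~S) & ~(~Q & ~S))   [expand xor]
≡ ~Q | ((~Q | ~S) & (~~Q | ~~S))   [De Morgan]
≡ ~Q | ((~Q | ~S) & (Q | ~~S))   [double negation]
≡ ~Q | ((~Q | ~S) & (Q | S))   [double negation]
≡ (~Q | ~Q | ~S) & (~Q | Q | S)   [distribute | over &]
≡ ~Q | ~S   [simplify]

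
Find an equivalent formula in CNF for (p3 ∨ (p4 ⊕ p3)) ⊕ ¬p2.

(p3 ∨ (p4 ⊕ p3)) ⊕ ¬p2
= (p3 ∨ (p4 ⊕ p3) ∨ ¬p2) ∧ ¬((p3 ∨ (p4 ⊕ p3)) ∧ ¬p2)
= (p3 ∨ ((p4 ∨ p3) ∧ ¬(p4 ∧ p3)) ∨ ¬p2) ∧ ¬((p3 ∨ (p4 ⊕ p3)) ∧ ¬p2)
= (p3 ∨ ((p4 ∨ p3) ∧ ¬(p4 ∧ p3)) ∨ ¬p2) ∧ ¬((p3 ∨ ((p4 ∨ p3) ∧ ¬(p4 ∧ p3))) ∧ ¬p2)
= (p3 ∨ ((p4 ∨ p3) ∧ (¬p4 ∨ ¬p3)) ∨ ¬p2) ∧ ¬((p3 ∨ ((p4 ∨ p3) ∧ ¬(p4 ∧ p3))) ∧ ¬p2)
= (p3 ∨ ((p4 ∨ p3) ∧ (¬p4 ∨ ¬p3)) ∨ ¬p2) ∧ (¬(p3 ∨ ((p4 ∨ p3) ∧ ¬(p4 ∧ p3))) ∨ ¬¬p2)
= (p3 ∨ ((p4 ∨ p3) ∧ (¬p4 ∨ ¬p3)) ∨ ¬p2) ∧ ((¬p3 ∧ ¬((p4 ∨ p3) ∧ ¬(p4 ∧ p3))) ∨ ¬¬p2)
= (p3 ∨ ((p4 ∨ p3) ∧ (¬p4 ∨ ¬p3)) ∨ ¬p2) ∧ ((¬p3 ∧ (¬(p4 ∨ p3) ∨ ¬¬(p4 ∧ p3))) ∨ ¬¬p2)
= (p3 ∨ ((p4 ∨ p3) ∧ (¬p4 ∨ ¬p3)) ∨ ¬p2) ∧ ((¬p3 ∧ ((¬p4 ∧ ¬p3) ∨ ¬¬(p4 ∧ p3))) ∨ ¬¬p2)
= (p3 ∨ ((p4 ∨ p3) ∧ (¬p4 ∨ ¬p3)) ∨ ¬p2) ∧ ((¬p3 ∧ ((¬p4 ∧ ¬p3) ∨ (p4 ∧ p3))) ∨ ¬¬p2)
= (p3 ∨ ((p4 ∨ p3) ∧ (¬p4 ∨ ¬p3)) ∨ ¬p2) ∧ ((¬p3 ∧ ((¬p4 ∧ ¬p3) ∨ (p4 ∧ p3))) ∨ p2)
= (p3 ∨ p4 ∨ p3 ∨ ¬p2) ∧ (p3 ∨ ¬p4 ∨ ¬p3 ∨ ¬p2) ∧ (¬p3 ∨ p2) ∧ (¬p4 ∨ p4 ∨ p2) ∧ (¬p4 ∨ p3 ∨ p2) ∧ (¬p3 ∨ p4 ∨ p2) ∧ (¬p3 ∨ p3 ∨ p2)
= (p3 ∨ p4 ∨ ¬p2) ∧ (¬p3 ∨ p2) ∧ (¬p4 ∨ p3 ∨ p2)

(p3 ∨ p4 ∨ ¬p2) ∧ (¬p3 ∨ p2) ∧ (¬p4 ∨ p3 ∨ p2)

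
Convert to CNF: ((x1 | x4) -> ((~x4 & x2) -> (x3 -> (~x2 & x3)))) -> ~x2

(x1 | x4 | ~x2) & (~x4 | ~x2) & (x3 | ~x2)

((x1 | x4) -> ((~x4 & x2) -> (x3 -> (~x2 & x3)))) -> ~x2
= ~((x1 | x4) -> ((~x4 & x2) -> (x3 -> (~x2 & x3)))) | ~x2   (eliminate ->)
= ~(~(x1 | x4) | ((~x4 & x2) -> (x3 -> (~x2 & x3)))) | ~x2   (eliminate ->)
= ~(~(x1 | x4) | ~(~x4 & x2) | (x3 -> (~x2 & x3))) | ~x2   (eliminate ->)
= ~(~(x1 | x4) | ~(~x4 & x2) | ~x3 | (~x2 & x3)) | ~x2   (eliminate ->)
= (~~(x1 | x4) & ~~(~x4 & x2) & ~~x3 & ~(~x2 & x3)) | ~x2   (De Morgan)
= ((x1 | x4) & ~~(~x4 & x2) & ~~x3 & ~(~x2 & x3)) | ~x2   (double negation)
= ((x1 | x4) & ~x4 & x2 & ~~x3 & ~(~x2 & x3)) | ~x2   (double negation)
= ((x1 | x4) & ~x4 & x2 & x3 & ~(~x2 & x3)) | ~x2   (double negation)
= ((x1 | x4) & ~x4 & x2 & x3 & (~~x2 | ~x3)) | ~x2   (De Morgan)
= ((x1 | x4) & ~x4 & x2 & x3 & (x2 | ~x3)) | ~x2   (double negation)
= (x1 | x4 | ~x2) & (~x4 | ~x2) & (x2 | ~x2) & (x3 | ~x2) & (x2 | ~x3 | ~x2)   (distribute | over &)
= (x1 | x4 | ~x2) & (~x4 | ~x2) & (x3 | ~x2)   (simplify)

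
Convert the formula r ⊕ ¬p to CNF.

(r ∨ ¬p) ∧ (¬r ∨ p)

r ⊕ ¬p
= (r ∨ ¬p) ∧ ¬(r ∧ ¬p)   [expand ⊕]
= (r ∨ ¬p) ∧ (¬r ∨ ¬¬p)   [De Morgan]
= (r ∨ ¬p) ∧ (¬r ∨ p)   [double negation]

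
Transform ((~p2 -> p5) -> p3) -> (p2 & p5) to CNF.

(p2 | p5) & (~p3 | p2) & (~p3 | p5)

((~p2 -> p5) -> p3) -> (p2 & p5)
= ~((~p2 -> p5) -> p3) | (p2 & p5)   [eliminate ->]
= ~(~(~p2 -> p5) | p3) | (p2 & p5)   [eliminate ->]
= ~(~(~~p2 | p5) | p3) | (p2 & p5)   [eliminate ->]
= (~~(~~p2 | p5) & ~p3) | (p2 & p5)   [De Morgan]
= ((~~p2 | p5) & ~p3) | (p2 & p5)   [double negation]
= ((p2 | p5) & ~p3) | (p2 & p5)   [double negation]
= (p2 | p5 | p2) & (p2 | p5 | p5) & (~p3 | p2) & (~p3 | p5)   [distribute | over &]
= (p2 | p5) & (~p3 | p2) & (~p3 | p5)   [simplify]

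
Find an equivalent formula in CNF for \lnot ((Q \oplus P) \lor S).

(\lnot Q \lor P) \land (\lnot P \lor Q) \land \lnot S

\lnot ((Q \oplus P) \lor S)
≡ \lnot (((Q \lor P) \land \lnot (Q \land P)) \lor S)   [expand \oplus]
≡ \lnot ((Q \lor P) \land \lnot (Q \land P)) \land \lnot S   [De Morgan]
≡ (\lnot (Q \lor P) \lor \lnot \lnot (Q \land P)) \land \lnot S   [De Morgan]
≡ ((\lnot Q \land \lnot P) \lor \lnot \lnot (Q \land P)) \land \lnot S   [De Morgan]
≡ ((\lnot Q \land \lnot P) \lor (Q \land P)) \land \lnot S   [double negation]
≡ (\lnot Q \lor Q) \land (\lnot Q \lor P) \land (\lnot P \lor Q) \land (\lnot P \lor P) \land \lnot S   [distribute \lor over \land]
≡ (\lnot Q \lor P) \land (\lnot P \lor Q) \land \lnot S   [simplify]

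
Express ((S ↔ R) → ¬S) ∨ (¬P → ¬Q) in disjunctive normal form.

((S ↔ R) → ¬S) ∨ (¬P → ¬Q)
≡ ¬(S ↔ R) ∨ ¬S ∨ (¬P → ¬Q)   (eliminate →)
≡ ¬((S → R) ∧ (R → S)) ∨ ¬S ∨ (¬P → ¬Q)   (eliminate ↔)
≡ ¬((¬S ∨ R) ∧ (R → S)) ∨ ¬S ∨ (¬P → ¬Q)   (eliminate →)
≡ ¬((¬S ∨ R) ∧ (¬R ∨ S)) ∨ ¬S ∨ (¬P → ¬Q)   (eliminate →)
≡ ¬((¬S ∨ R) ∧ (¬R ∨ S)) ∨ ¬S ∨ ¬¬P ∨ ¬Q   (eliminate →)
≡ ¬(¬S ∨ R) ∨ ¬(¬R ∨ S) ∨ ¬S ∨ ¬¬P ∨ ¬Q   (De Morgan)
≡ (¬¬S ∧ ¬R) ∨ ¬(¬R ∨ S) ∨ ¬S ∨ ¬¬P ∨ ¬Q   (De Morgan)
≡ (S ∧ ¬R) ∨ ¬(¬R ∨ S) ∨ ¬S ∨ ¬¬P ∨ ¬Q   (double negation)
≡ (S ∧ ¬R) ∨ (¬¬R ∧ ¬S) ∨ ¬S ∨ ¬¬P ∨ ¬Q   (De Morgan)
≡ (S ∧ ¬R) ∨ (R ∧ ¬S) ∨ ¬S ∨ ¬¬P ∨ ¬Q   (double negation)
≡ (S ∧ ¬R) ∨ (R ∧ ¬S) ∨ ¬S ∨ P ∨ ¬Q   (double negation)
≡ (S ∧ ¬R) ∨ ¬S ∨ P ∨ ¬Q   (simplify)

(S ∧ ¬R) ∨ ¬S ∨ P ∨ ¬Q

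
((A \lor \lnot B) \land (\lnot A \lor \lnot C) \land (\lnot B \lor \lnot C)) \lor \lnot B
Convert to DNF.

(A \land \lnot C) \lor \lnot B

((A \lor \lnot B) \land (\lnot A \lor \lnot C) \land (\lnot B \lor \lnot C)) \lor \lnot B
= (A \land \lnot A \land \lnot B) \lor (A \land \lnot A \land \lnot C) \lor (A \land \lnot C \land \lnot B) \lor (A \land \lnot C \land \lnot C) \lor (\lnot B \land \lnot A \land \lnot B) \lor (\lnot B \land \lnot A \land \lnot C) \lor (\lnot B \land \lnot C \land \lnot B) \lor (\lnot B \land \lnot C \land \lnot C) \lor \lnot B   [distribute \land over \lor]
= (A \land \lnot C) \lor \lnot B   [simplify]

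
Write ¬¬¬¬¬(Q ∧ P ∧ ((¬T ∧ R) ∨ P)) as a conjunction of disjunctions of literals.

¬Q ∨ ¬P

¬¬¬¬¬(Q ∧ P ∧ ((¬T ∧ R) ∨ P))
= ¬¬¬(Q ∧ P ∧ ((¬T ∧ R) ∨ P))   [double negation]
= ¬(Q ∧ P ∧ ((¬T ∧ R) ∨ P))   [double negation]
= ¬Q ∨ ¬P ∨ ¬((¬T ∧ R) ∨ P)   [De Morgan]
= ¬Q ∨ ¬P ∨ (¬(¬T ∧ R) ∧ ¬P)   [De Morgan]
= ¬Q ∨ ¬P ∨ ((¬¬T ∨ ¬R) ∧ ¬P)   [De Morgan]
= ¬Q ∨ ¬P ∨ ((T ∨ ¬R) ∧ ¬P)   [double negation]
= (¬Q ∨ ¬P ∨ T ∨ ¬R) ∧ (¬Q ∨ ¬P ∨ ¬P)   [distribute ∨ over ∧]
= ¬Q ∨ ¬P   [simplify]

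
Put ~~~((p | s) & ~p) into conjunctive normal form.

~~~((p | s) & ~p)
≡ ~((p | s) & ~p)   (double negation)
≡ ~(p | s) | ~~p   (De Morgan)
≡ (~p & ~s) | ~~p   (De Morgan)
≡ (~p & ~s) | p   (double negation)
≡ (~p | p) & (~s | p)   (distribute | over &)
≡ ~s | p   (simplify)

~s | p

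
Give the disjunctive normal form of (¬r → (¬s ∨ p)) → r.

(¬r ∧ s ∧ ¬p) ∨ r

(¬r → (¬s ∨ p)) → r
⇔ ¬(¬r → (¬s ∨ p)) ∨ r   (eliminate →)
⇔ ¬(¬¬r ∨ ¬s ∨ p) ∨ r   (eliminate →)
⇔ (¬¬¬r ∧ ¬¬s ∧ ¬p) ∨ r   (De Morgan)
⇔ (¬r ∧ ¬¬s ∧ ¬p) ∨ r   (double negation)
⇔ (¬r ∧ s ∧ ¬p) ∨ r   (double negation)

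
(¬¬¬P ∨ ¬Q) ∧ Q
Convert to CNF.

(¬¬¬P ∨ ¬Q) ∧ Q
⇔ (¬P ∨ ¬Q) ∧ Q

(¬P ∨ ¬Q) ∧ Q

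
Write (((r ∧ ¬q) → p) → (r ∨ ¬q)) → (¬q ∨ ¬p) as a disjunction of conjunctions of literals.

(((r ∧ ¬q) → p) → (r ∨ ¬q)) → (¬q ∨ ¬p)
= ¬(((r ∧ ¬q) → p) → (r ∨ ¬q)) ∨ ¬q ∨ ¬p   [eliminate →]
= ¬(¬((r ∧ ¬q) → p) ∨ r ∨ ¬q) ∨ ¬q ∨ ¬p   [eliminate →]
= ¬(¬(¬(r ∧ ¬q) ∨ p) ∨ r ∨ ¬q) ∨ ¬q ∨ ¬p   [eliminate →]
= (¬¬(¬(r ∧ ¬q) ∨ p) ∧ ¬r ∧ ¬¬q) ∨ ¬q ∨ ¬p   [De Morgan]
= ((¬(r ∧ ¬q) ∨ p) ∧ ¬r ∧ ¬¬q) ∨ ¬q ∨ ¬p   [double negation]
= ((¬r ∨ ¬¬q ∨ p) ∧ ¬r ∧ ¬¬q) ∨ ¬q ∨ ¬p   [De Morgan]
= ((¬r ∨ q ∨ p) ∧ ¬r ∧ ¬¬q) ∨ ¬q ∨ ¬p   [double negation]
= ((¬r ∨ q ∨ p) ∧ ¬r ∧ q) ∨ ¬q ∨ ¬p   [double negation]
= (¬r ∧ ¬r ∧ q) ∨ (q ∧ ¬r ∧ q) ∨ (p ∧ ¬r ∧ q) ∨ ¬q ∨ ¬p   [distribute ∧ over ∨]
= (¬r ∧ q) ∨ ¬q ∨ ¬p   [simplify]

(¬r ∧ q) ∨ ¬q ∨ ¬p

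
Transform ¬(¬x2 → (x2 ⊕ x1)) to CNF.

¬(¬x2 → (x2 ⊕ x1))
⇔ ¬(¬¬x2 ∨ (x2 ⊕ x1))   [eliminate →]
⇔ ¬(¬¬x2 ∨ ((x2 ∨ x1) ∧ ¬(x2 ∧ x1)))   [expand ⊕]
⇔ ¬¬¬x2 ∧ ¬((x2 ∨ x1) ∧ ¬(x2 ∧ x1))   [De Morgan]
⇔ ¬x2 ∧ ¬((x2 ∨ x1) ∧ ¬(x2 ∧ x1))   [double negation]
⇔ ¬x2 ∧ (¬(x2 ∨ x1) ∨ ¬¬(x2 ∧ x1))   [De Morgan]
⇔ ¬x2 ∧ ((¬x2 ∧ ¬x1) ∨ ¬¬(x2 ∧ x1))   [De Morgan]
⇔ ¬x2 ∧ ((¬x2 ∧ ¬x1) ∨ (x2 ∧ x1))   [double negation]
⇔ ¬x2 ∧ (¬x2 ∨ x2) ∧ (¬x2 ∨ x1) ∧ (¬x1 ∨ x2) ∧ (¬x1 ∨ x1)   [distribute ∨ over ∧]
⇔ ¬x2 ∧ (¬x1 ∨ x2)   [simplify]

¬x2 ∧ (¬x1 ∨ x2)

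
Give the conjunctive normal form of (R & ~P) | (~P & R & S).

R & ~P

(R & ~P) | (~P & R & S)
≡ (R | ~P) & (R | R) & (R | S) & (~P | ~P) & (~P | R) & (~P | S)   (distribute | over &)
≡ R & ~P   (simplify)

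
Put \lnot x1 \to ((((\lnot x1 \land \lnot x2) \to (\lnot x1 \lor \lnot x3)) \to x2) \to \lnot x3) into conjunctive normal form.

x1 \lor \lnot x2 \lor \lnot x3

\lnot x1 \to ((((\lnot x1 \land \lnot x2) \to (\lnot x1 \lor \lnot x3)) \to x2) \to \lnot x3)
= \lnot \lnot x1 \lor ((((\lnot x1 \land \lnot x2) \to (\lnot x1 \lor \lnot x3)) \to x2) \to \lnot x3)   [eliminate \to]
= \lnot \lnot x1 \lor \lnot (((\lnot x1 \land \lnot x2) \to (\lnot x1 \lor \lnot x3)) \to x2) \lor \lnot x3   [eliminate \to]
= \lnot \lnot x1 \lor \lnot (\lnot ((\lnot x1 \land \lnot x2) \to (\lnot x1 \lor \lnot x3)) \lor x2) \lor \lnot x3   [eliminate \to]
= \lnot \lnot x1 \lor \lnot (\lnot (\lnot (\lnot x1 \land \lnot x2) \lor \lnot x1 \lor \lnot x3) \lor x2) \lor \lnot x3   [eliminate \to]
= x1 \lor \lnot (\lnot (\lnot (\lnot x1 \land \lnot x2) \lor \lnot x1 \lor \lnot x3) \lor x2) \lor \lnot x3   [double negation]
= x1 \lor (\lnot \lnot (\lnot (\lnot x1 \land \lnot x2) \lor \lnot x1 \lor \lnot x3) \land \lnot x2) \lor \lnot x3   [De Morgan]
= x1 \lor ((\lnot (\lnot x1 \land \lnot x2) \lor \lnot x1 \lor \lnot x3) \land \lnot x2) \lor \lnot x3   [double negation]
= x1 \lor ((\lnot \lnot x1 \lor \lnot \lnot x2 \lor \lnot x1 \lor \lnot x3) \land \lnot x2) \lor \lnot x3   [De Morgan]
= x1 \lor ((x1 \lor \lnot \lnot x2 \lor \lnot x1 \lor \lnot x3) \land \lnot x2) \lor \lnot x3   [double negation]
= x1 \lor ((x1 \lor x2 \lor \lnot x1 \lor \lnot x3) \land \lnot x2) \lor \lnot x3   [double negation]
= (x1 \lor x1 \lor x2 \lor \lnot x1 \lor \lnot x3 \lor \lnot x3) \land (x1 \lor \lnot x2 \lor \lnot x3)   [distribute \lor over \land]
= x1 \lor \lnot x2 \lor \lnot x3   [simplify]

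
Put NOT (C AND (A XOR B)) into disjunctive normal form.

NOT C OR (NOT A AND NOT B) OR (B AND A)

NOT (C AND (A XOR B))
≡ NOT (C AND ((A AND NOT B) OR (NOT A AND B)))   — expand XOR
≡ NOT C OR NOT ((A AND NOT B) OR (NOT A AND B))   — De Morgan
≡ NOT C OR (NOT (A AND NOT B) AND NOT (NOT A AND B))   — De Morgan
≡ NOT C OR ((NOT A OR NOT NOT B) AND NOT (NOT A AND B))   — De Morgan
≡ NOT C OR ((NOT A OR B) AND NOT (NOT A AND B))   — double negation
≡ NOT C OR ((NOT A OR B) AND (NOT NOT A OR NOT B))   — De Morgan
≡ NOT C OR ((NOT A OR B) AND (A OR NOT B))   — double negation
≡ NOT C OR (NOT A AND A) OR (NOT A AND NOT B) OR (B AND A) OR (B AND NOT B)   — distribute AND over OR
≡ NOT C OR (NOT A AND NOT B) OR (B AND A)   — simplify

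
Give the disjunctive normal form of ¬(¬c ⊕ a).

(c ∧ ¬a) ∨ (a ∧ ¬c)

¬(¬c ⊕ a)
= ¬((¬c ∧ ¬a) ∨ (¬¬c ∧ a))   — expand ⊕
= ¬(¬c ∧ ¬a) ∧ ¬(¬¬c ∧ a)   — De Morgan
= (¬¬c ∨ ¬¬a) ∧ ¬(¬¬c ∧ a)   — De Morgan
= (c ∨ ¬¬a) ∧ ¬(¬¬c ∧ a)   — double negation
= (c ∨ a) ∧ ¬(¬¬c ∧ a)   — double negation
= (c ∨ a) ∧ (¬¬¬c ∨ ¬a)   — De Morgan
= (c ∨ a) ∧ (¬c ∨ ¬a)   — double negation
= (c ∧ ¬c) ∨ (c ∧ ¬a) ∨ (a ∧ ¬c) ∨ (a ∧ ¬a)   — distribute ∧ over ∨
= (c ∧ ¬a) ∨ (a ∧ ¬c)   — simplify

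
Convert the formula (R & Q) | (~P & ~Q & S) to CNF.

(R & Q) | (~P & ~Q & S)
= (R | ~P) & (R | ~Q) & (R | S) & (Q | ~P) & (Q | ~Q) & (Q | S)   (distribute | over &)
= (R | ~P) & (R | ~Q) & (R | S) & (Q | ~P) & (Q | S)   (simplify)

(R | ~P) & (R | ~Q) & (R | S) & (Q | ~P) & (Q | S)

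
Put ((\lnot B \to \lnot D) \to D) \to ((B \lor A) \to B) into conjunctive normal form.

B \lor \lnot D \lor \lnot A

((\lnot B \to \lnot D) \to D) \to ((B \lor A) \to B)
≡ \lnot ((\lnot B \to \lnot D) \to D) \lor ((B \lor A) \to B)   (eliminate \to)
≡ \lnot (\lnot (\lnot B \to \lnot D) \lor D) \lor ((B \lor A) \to B)   (eliminate \to)
≡ \lnot (\lnot (\lnot \lnot B \lor \lnot D) \lor D) \lor ((B \lor A) \to B)   (eliminate \to)
≡ \lnot (\lnot (\lnot \lnot B \lor \lnot D) \lor D) \lor \lnot (B \lor A) \lor B   (eliminate \to)
≡ (\lnot \lnot (\lnot \lnot B \lor \lnot D) \land \lnot D) \lor \lnot (B \lor A) \lor B   (De Morgan)
≡ ((\lnot \lnot B \lor \lnot D) \land \lnot D) \lor \lnot (B \lor A) \lor B   (double negation)
≡ ((B \lor \lnot D) \land \lnot D) \lor \lnot (B \lor A) \lor B   (double negation)
≡ ((B \lor \lnot D) \land \lnot D) \lor (\lnot B \land \lnot A) \lor B   (De Morgan)
≡ (B \lor \lnot D \lor \lnot B \lor B) \land (B \lor \lnot D \lor \lnot A \lor B) \land (\lnot D \lor \lnot B \lor B) \land (\lnot D \lor \lnot A \lor B)   (distribute \lor over \land)
≡ B \lor \lnot D \lor \lnot A   (simplify)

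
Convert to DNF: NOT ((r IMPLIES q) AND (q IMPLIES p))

(r AND NOT q) OR (q AND NOT p)

NOT ((r IMPLIES q) AND (q IMPLIES p))
≡ NOT ((NOT r OR q) AND (q IMPLIES p))   — eliminate IMPLIES
≡ NOT ((NOT r OR q) AND (NOT q OR p))   — eliminate IMPLIES
≡ NOT (NOT r OR q) OR NOT (NOT q OR p)   — De Morgan
≡ (NOT NOT r AND NOT q) OR NOT (NOT q OR p)   — De Morgan
≡ (r AND NOT q) OR NOT (NOT q OR p)   — double negation
≡ (r AND NOT q) OR (NOT NOT q AND NOT p)   — De Morgan
≡ (r AND NOT q) OR (q AND NOT p)   — double negation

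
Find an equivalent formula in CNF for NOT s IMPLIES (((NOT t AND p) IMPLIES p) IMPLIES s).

(s OR NOT t) AND (s OR p) AND (s OR NOT p)

NOT s IMPLIES (((NOT t AND p) IMPLIES p) IMPLIES s)
≡ NOT NOT s OR (((NOT t AND p) IMPLIES p) IMPLIES s)   [eliminate IMPLIES]
≡ NOT NOT s OR NOT ((NOT t AND p) IMPLIES p) OR s   [eliminate IMPLIES]
≡ NOT NOT s OR NOT (NOT (NOT t AND p) OR p) OR s   [eliminate IMPLIES]
≡ s OR NOT (NOT (NOT t AND p) OR p) OR s   [double negation]
≡ s OR (NOT NOT (NOT t AND p) AND NOT p) OR s   [De Morgan]
≡ s OR (NOT t AND p AND NOT p) OR s   [double negation]
≡ (s OR NOT t OR s) AND (s OR p OR s) AND (s OR NOT p OR s)   [distribute OR over AND]
≡ (s OR NOT t) AND (s OR p) AND (s OR NOT p)   [simplify]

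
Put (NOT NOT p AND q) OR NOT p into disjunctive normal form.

(NOT NOT p AND q) OR NOT p
⇔ (p AND q) OR NOT p   (double negation)

(p AND q) OR NOT p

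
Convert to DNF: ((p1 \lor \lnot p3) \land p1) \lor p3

((p1 \lor \lnot p3) \land p1) \lor p3
≡ (p1 \land p1) \lor (\lnot p3 \land p1) \lor p3   — distribute \land over \lor
≡ p1 \lor p3   — simplify

p1 \lor p3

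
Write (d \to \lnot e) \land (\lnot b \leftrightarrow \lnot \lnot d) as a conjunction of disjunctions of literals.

(\lnot d \lor \lnot e) \land (b \lor d) \land (\lnot d \lor \lnot b)

(d \to \lnot e) \land (\lnot b \leftrightarrow \lnot \lnot d)
= (\lnot d \lor \lnot e) \land (\lnot b \leftrightarrow \lnot \lnot d)   [eliminate \to]
= (\lnot d \lor \lnot e) \land (\lnot b \to \lnot \lnot d) \land (\lnot \lnot d \to \lnot b)   [eliminate \leftrightarrow]
= (\lnot d \lor \lnot e) \land (\lnot \lnot b \lor \lnot \lnot d) \land (\lnot \lnot d \to \lnot b)   [eliminate \to]
= (\lnot d \lor \lnot e) \land (\lnot \lnot b \lor \lnot \lnot d) \land (\lnot \lnot \lnot d \lor \lnot b)   [eliminate \to]
= (\lnot d \lor \lnot e) \land (b \lor \lnot \lnot d) \land (\lnot \lnot \lnot d \lor \lnot b)   [double negation]
= (\lnot d \lor \lnot e) \land (b \lor d) \land (\lnot \lnot \lnot d \lor \lnot b)   [double negation]
= (\lnot d \lor \lnot e) \land (b \lor d) \land (\lnot d \lor \lnot b)   [double negation]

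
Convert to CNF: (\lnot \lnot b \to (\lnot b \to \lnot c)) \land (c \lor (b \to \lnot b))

(\lnot \lnot b \to (\lnot b \to \lnot c)) \land (c \lor (b \to \lnot b))
⇔ (\lnot \lnot \lnot b \lor (\lnot b \to \lnot c)) \land (c \lor (b \to \lnot b))   [eliminate \to]
⇔ (\lnot \lnot \lnot b \lor \lnot \lnot b \lor \lnot c) \land (c \lor (b \to \lnot b))   [eliminate \to]
⇔ (\lnot \lnot \lnot b \lor \lnot \lnot b \lor \lnot c) \land (c \lor \lnot b \lor \lnot b)   [eliminate \to]
⇔ (\lnot b \lor \lnot \lnot b \lor \lnot c) \land (c \lor \lnot b \lor \lnot b)   [double negation]
⇔ (\lnot b \lor b \lor \lnot c) \land (c \lor \lnot b \lor \lnot b)   [double negation]
⇔ c \lor \lnot b   [simplify]

c \lor \lnot b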